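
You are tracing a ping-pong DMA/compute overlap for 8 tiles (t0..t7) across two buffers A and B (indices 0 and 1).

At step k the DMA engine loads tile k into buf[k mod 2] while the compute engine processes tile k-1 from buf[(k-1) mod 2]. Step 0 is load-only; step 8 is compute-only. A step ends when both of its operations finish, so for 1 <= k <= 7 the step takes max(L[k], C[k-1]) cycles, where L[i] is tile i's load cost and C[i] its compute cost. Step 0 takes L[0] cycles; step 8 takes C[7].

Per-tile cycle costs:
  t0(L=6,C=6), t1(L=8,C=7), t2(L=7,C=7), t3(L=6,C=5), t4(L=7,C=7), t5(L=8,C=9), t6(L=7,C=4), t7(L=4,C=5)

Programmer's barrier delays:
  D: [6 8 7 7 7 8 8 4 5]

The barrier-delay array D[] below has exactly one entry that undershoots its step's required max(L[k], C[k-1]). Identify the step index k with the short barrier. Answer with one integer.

hazard at step 6

[0] required=L[0]=6=6 vs D=6 ok
[1] required=max(L[1]=8,C[0]=6)=8 vs D=8 ok
[2] required=max(L[2]=7,C[1]=7)=7 vs D=7 ok
[3] required=max(L[3]=6,C[2]=7)=7 vs D=7 ok
[4] required=max(L[4]=7,C[3]=5)=7 vs D=7 ok
[5] required=max(L[5]=8,C[4]=7)=8 vs D=8 ok
[6] required=max(L[6]=7,C[5]=9)=9 vs D=8 SHORT
[7] required=max(L[7]=4,C[6]=4)=4 vs D=4 ok
[8] required=C[7]=5=5 vs D=5 ok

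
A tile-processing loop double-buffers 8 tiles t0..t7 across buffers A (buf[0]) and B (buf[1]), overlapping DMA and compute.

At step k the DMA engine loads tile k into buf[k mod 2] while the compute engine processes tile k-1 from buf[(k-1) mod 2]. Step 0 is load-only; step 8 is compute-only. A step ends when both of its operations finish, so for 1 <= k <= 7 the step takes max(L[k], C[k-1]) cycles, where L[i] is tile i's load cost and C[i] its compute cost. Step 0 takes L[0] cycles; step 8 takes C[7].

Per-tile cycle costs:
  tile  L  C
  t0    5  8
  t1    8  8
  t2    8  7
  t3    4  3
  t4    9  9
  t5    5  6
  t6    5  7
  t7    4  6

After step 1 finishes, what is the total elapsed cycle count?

step 0: L[0]=5 → dur=5, Σ=5 | A=load:t0 B=idle [load-only]
step 1: L[1]=8 C[0]=8 → dur=8, Σ=13 | A=compute:t0 B=load:t1 [tied]
step 2: L[2]=8 C[1]=8 → dur=8, Σ=21 | A=load:t2 B=compute:t1 [tied]
step 3: L[3]=4 C[2]=7 → dur=7, Σ=28 | A=compute:t2 B=load:t3 [compute-bound]
step 4: L[4]=9 C[3]=3 → dur=9, Σ=37 | A=load:t4 B=compute:t3 [load-bound]
step 5: L[5]=5 C[4]=9 → dur=9, Σ=46 | A=compute:t4 B=load:t5 [compute-bound]
step 6: L[6]=5 C[5]=6 → dur=6, Σ=52 | A=load:t6 B=compute:t5 [compute-bound]
step 7: L[7]=4 C[6]=7 → dur=7, Σ=59 | A=compute:t6 B=load:t7 [compute-bound]
step 8: C[7]=6 → dur=6, Σ=65 | A=idle B=compute:t7 [compute-only]

end_cycle[1] = 13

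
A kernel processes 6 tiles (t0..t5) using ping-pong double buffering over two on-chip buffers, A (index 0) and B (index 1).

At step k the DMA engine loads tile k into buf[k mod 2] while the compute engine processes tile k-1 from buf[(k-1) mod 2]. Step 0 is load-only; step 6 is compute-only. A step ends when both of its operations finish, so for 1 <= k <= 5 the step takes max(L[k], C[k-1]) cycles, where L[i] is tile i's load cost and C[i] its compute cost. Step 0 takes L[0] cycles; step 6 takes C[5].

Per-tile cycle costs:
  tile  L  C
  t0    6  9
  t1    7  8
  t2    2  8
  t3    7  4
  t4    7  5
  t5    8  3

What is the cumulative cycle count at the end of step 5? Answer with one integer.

end_cycle[5] = 46

k=0 load=t0/6c comp=- wait=6 total=6
k=1 load=t1/7c comp=t0/9c wait=9 total=15
k=2 load=t2/2c comp=t1/8c wait=8 total=23
k=3 load=t3/7c comp=t2/8c wait=8 total=31
k=4 load=t4/7c comp=t3/4c wait=7 total=38
k=5 load=t5/8c comp=t4/5c wait=8 total=46
k=6 load=- comp=t5/3c wait=3 total=49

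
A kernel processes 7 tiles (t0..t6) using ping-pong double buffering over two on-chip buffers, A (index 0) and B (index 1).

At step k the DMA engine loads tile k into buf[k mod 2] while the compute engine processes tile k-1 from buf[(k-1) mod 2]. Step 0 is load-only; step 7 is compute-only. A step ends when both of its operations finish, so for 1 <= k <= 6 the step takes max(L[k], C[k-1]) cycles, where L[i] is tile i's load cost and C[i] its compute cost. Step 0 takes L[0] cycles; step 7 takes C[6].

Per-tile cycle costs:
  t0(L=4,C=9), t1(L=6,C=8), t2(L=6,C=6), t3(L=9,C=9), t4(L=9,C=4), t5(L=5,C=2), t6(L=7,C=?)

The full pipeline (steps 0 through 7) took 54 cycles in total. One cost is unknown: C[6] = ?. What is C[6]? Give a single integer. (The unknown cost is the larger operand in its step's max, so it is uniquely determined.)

step 0 → dur = L[0]=4 = 4
step 1 → dur = max(L[1]=6, C[0]=9) = 9
step 2 → dur = max(L[2]=6, C[1]=8) = 8
step 3 → dur = max(L[3]=9, C[2]=6) = 9
step 4 → dur = max(L[4]=9, C[3]=9) = 9
step 5 → dur = max(L[5]=5, C[4]=4) = 5
step 6 → dur = max(L[6]=7, C[5]=2) = 7
step 7 → dur = C[6]=? = C[6]  (unknown; binding)
sum of known step durations = 51
dur[7] = total - known = 54 - 51 = 3
C[6] is the binding max in step 7, so C[6] = dur[7] = 3

C[6] = 3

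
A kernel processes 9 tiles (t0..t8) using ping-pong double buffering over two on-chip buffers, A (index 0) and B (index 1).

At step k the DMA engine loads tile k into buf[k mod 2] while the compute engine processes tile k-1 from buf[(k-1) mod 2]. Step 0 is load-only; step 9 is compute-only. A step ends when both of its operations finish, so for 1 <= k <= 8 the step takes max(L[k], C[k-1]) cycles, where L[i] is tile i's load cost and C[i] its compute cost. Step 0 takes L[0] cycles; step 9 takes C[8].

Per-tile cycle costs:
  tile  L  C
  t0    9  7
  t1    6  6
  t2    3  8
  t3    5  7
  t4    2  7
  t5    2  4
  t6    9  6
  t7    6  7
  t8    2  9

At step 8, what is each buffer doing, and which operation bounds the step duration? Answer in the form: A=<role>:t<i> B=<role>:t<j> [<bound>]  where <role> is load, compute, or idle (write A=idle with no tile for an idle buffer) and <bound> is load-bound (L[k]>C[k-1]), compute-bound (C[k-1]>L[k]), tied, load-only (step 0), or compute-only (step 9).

step 8: A=load:t8 B=compute:t7 [compute-bound]

  0. 9=9c; end=9; A:t0 B:-
  1. max(6,7)=7c; end=16; A:t0 B:t1
  2. max(3,6)=6c; end=22; A:t2 B:t1
  3. max(5,8)=8c; end=30; A:t2 B:t3
  4. max(2,7)=7c; end=37; A:t4 B:t3
  5. max(2,7)=7c; end=44; A:t4 B:t5
  6. max(9,4)=9c; end=53; A:t6 B:t5
  7. max(6,6)=6c; end=59; A:t6 B:t7
  8. max(2,7)=7c; end=66; A:t8 B:t7
  9. 9=9c; end=75; A:t8 B:t7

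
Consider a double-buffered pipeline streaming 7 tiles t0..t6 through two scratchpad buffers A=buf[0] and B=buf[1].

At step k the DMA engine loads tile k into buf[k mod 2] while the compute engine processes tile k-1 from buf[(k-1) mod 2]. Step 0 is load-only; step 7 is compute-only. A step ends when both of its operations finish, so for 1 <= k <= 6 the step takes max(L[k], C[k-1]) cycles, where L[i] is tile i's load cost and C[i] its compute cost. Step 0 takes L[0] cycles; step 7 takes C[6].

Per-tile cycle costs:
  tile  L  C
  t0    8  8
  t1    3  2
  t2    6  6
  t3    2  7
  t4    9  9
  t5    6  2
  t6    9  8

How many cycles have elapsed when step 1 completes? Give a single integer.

k=0 load=t0/8c comp=- wait=8 total=8
k=1 load=t1/3c comp=t0/8c wait=8 total=16
k=2 load=t2/6c comp=t1/2c wait=6 total=22
k=3 load=t3/2c comp=t2/6c wait=6 total=28
k=4 load=t4/9c comp=t3/7c wait=9 total=37
k=5 load=t5/6c comp=t4/9c wait=9 total=46
k=6 load=t6/9c comp=t5/2c wait=9 total=55
k=7 load=- comp=t6/8c wait=8 total=63

end_cycle[1] = 16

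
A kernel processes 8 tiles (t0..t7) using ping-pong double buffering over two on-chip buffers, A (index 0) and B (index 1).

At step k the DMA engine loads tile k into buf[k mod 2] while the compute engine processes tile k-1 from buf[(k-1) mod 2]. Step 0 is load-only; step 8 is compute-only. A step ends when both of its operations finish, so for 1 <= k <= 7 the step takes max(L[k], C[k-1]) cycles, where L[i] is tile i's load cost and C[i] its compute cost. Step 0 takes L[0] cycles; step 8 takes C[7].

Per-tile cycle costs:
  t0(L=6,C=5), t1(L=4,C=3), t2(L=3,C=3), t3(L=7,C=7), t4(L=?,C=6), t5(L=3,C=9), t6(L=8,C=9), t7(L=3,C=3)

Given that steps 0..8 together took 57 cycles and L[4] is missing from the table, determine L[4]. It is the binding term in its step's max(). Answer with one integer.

L[4] = 9

step 0: dur = L[0]=6 = 6
step 1: dur = max(L[1]=4, C[0]=5) = 5
step 2: dur = max(L[2]=3, C[1]=3) = 3
step 3: dur = max(L[3]=7, C[2]=3) = 7
step 4: dur = max(L[4]=?, C[3]=7) = L[4]  (unknown; binding)
step 5: dur = max(L[5]=3, C[4]=6) = 6
step 6: dur = max(L[6]=8, C[5]=9) = 9
step 7: dur = max(L[7]=3, C[6]=9) = 9
step 8: dur = C[7]=3 = 3
sum of known step durations = 48
dur[4] = total - known = 57 - 48 = 9
L[4] is the binding max in step 4, so L[4] = dur[4] = 9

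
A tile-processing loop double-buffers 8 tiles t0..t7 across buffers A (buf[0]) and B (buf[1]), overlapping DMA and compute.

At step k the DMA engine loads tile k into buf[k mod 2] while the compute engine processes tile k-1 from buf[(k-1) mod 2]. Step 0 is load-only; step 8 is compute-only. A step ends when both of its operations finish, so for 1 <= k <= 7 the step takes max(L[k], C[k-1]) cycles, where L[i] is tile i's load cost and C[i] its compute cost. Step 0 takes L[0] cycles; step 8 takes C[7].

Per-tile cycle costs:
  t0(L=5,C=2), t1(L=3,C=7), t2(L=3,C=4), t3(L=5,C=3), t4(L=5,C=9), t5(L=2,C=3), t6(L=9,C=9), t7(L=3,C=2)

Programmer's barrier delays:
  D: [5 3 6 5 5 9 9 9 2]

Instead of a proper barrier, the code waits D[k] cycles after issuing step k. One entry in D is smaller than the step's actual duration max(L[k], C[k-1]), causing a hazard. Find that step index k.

k=0 barrier L[0]=5→5c, D[0]=5 ok
k=1 barrier max(L[1]=3,C[0]=2)→3c, D[1]=3 ok
k=2 barrier max(L[2]=3,C[1]=7)→7c, D[2]=6 SHORT
k=3 barrier max(L[3]=5,C[2]=4)→5c, D[3]=5 ok
k=4 barrier max(L[4]=5,C[3]=3)→5c, D[4]=5 ok
k=5 barrier max(L[5]=2,C[4]=9)→9c, D[5]=9 ok
k=6 barrier max(L[6]=9,C[5]=3)→9c, D[6]=9 ok
k=7 barrier max(L[7]=3,C[6]=9)→9c, D[7]=9 ok
k=8 barrier C[7]=2→2c, D[8]=2 ok

hazard at step 2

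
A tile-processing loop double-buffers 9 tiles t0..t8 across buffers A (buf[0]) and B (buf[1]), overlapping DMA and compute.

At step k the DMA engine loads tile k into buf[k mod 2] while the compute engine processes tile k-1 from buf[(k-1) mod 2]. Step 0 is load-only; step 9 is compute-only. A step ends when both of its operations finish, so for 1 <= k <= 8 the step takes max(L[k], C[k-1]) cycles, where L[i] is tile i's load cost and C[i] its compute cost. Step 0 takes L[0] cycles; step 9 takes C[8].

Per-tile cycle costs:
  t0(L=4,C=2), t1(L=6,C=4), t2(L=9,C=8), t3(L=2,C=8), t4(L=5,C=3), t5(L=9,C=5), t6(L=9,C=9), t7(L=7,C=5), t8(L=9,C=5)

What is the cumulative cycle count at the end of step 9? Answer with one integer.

k=0 load=t0/4c comp=- wait=4 total=4
k=1 load=t1/6c comp=t0/2c wait=6 total=10
k=2 load=t2/9c comp=t1/4c wait=9 total=19
k=3 load=t3/2c comp=t2/8c wait=8 total=27
k=4 load=t4/5c comp=t3/8c wait=8 total=35
k=5 load=t5/9c comp=t4/3c wait=9 total=44
k=6 load=t6/9c comp=t5/5c wait=9 total=53
k=7 load=t7/7c comp=t6/9c wait=9 total=62
k=8 load=t8/9c comp=t7/5c wait=9 total=71
k=9 load=- comp=t8/5c wait=5 total=76

end_cycle[9] = 76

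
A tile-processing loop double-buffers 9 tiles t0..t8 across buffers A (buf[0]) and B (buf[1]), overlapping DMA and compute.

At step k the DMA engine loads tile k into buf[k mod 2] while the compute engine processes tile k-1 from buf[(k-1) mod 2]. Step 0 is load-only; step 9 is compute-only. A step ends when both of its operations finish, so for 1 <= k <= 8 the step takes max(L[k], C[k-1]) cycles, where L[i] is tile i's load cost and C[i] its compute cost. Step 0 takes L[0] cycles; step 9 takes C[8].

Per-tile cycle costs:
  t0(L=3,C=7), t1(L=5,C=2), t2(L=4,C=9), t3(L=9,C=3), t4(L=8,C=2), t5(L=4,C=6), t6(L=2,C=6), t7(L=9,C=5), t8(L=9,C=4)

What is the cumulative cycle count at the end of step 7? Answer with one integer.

end_cycle[7] = 50

step 0: L[0]=3 → dur=3, Σ=3 | A=load:t0 B=idle [load-only]
step 1: L[1]=5 C[0]=7 → dur=7, Σ=10 | A=compute:t0 B=load:t1 [compute-bound]
step 2: L[2]=4 C[1]=2 → dur=4, Σ=14 | A=load:t2 B=compute:t1 [load-bound]
step 3: L[3]=9 C[2]=9 → dur=9, Σ=23 | A=compute:t2 B=load:t3 [tied]
step 4: L[4]=8 C[3]=3 → dur=8, Σ=31 | A=load:t4 B=compute:t3 [load-bound]
step 5: L[5]=4 C[4]=2 → dur=4, Σ=35 | A=compute:t4 B=load:t5 [load-bound]
step 6: L[6]=2 C[5]=6 → dur=6, Σ=41 | A=load:t6 B=compute:t5 [compute-bound]
step 7: L[7]=9 C[6]=6 → dur=9, Σ=50 | A=compute:t6 B=load:t7 [load-bound]
step 8: L[8]=9 C[7]=5 → dur=9, Σ=59 | A=load:t8 B=compute:t7 [load-bound]
step 9: C[8]=4 → dur=4, Σ=63 | A=compute:t8 B=idle [compute-only]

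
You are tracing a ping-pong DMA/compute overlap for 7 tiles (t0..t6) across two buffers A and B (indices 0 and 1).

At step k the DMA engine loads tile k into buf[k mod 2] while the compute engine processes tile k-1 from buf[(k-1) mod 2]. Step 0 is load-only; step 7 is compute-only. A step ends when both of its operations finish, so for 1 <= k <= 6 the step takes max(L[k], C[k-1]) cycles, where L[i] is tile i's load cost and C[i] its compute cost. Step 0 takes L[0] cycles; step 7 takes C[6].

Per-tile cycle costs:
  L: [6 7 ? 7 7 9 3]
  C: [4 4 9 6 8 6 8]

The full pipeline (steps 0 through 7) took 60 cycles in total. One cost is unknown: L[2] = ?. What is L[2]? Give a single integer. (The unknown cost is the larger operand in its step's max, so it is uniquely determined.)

step 0 = dur = L[0]=6 = 6
step 1 = dur = max(L[1]=7, C[0]=4) = 7
step 2 = dur = max(L[2]=?, C[1]=4) = L[2]  (unknown; binding)
step 3 = dur = max(L[3]=7, C[2]=9) = 9
step 4 = dur = max(L[4]=7, C[3]=6) = 7
step 5 = dur = max(L[5]=9, C[4]=8) = 9
step 6 = dur = max(L[6]=3, C[5]=6) = 6
step 7 = dur = C[6]=8 = 8
sum of known step durations = 52
dur[2] = total - known = 60 - 52 = 8
L[2] is the binding max in step 2, so L[2] = dur[2] = 8

L[2] = 8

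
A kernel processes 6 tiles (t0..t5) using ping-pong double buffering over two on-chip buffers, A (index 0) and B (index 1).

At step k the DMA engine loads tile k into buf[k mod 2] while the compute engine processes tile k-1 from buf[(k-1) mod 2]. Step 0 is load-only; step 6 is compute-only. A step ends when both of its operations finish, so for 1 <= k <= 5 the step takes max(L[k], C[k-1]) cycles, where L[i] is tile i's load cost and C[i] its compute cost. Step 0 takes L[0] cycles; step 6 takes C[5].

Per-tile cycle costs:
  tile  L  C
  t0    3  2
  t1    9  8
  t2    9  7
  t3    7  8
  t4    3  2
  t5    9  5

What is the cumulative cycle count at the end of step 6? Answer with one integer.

k=0 load=t0/3c comp=- wait=3 total=3
k=1 load=t1/9c comp=t0/2c wait=9 total=12
k=2 load=t2/9c comp=t1/8c wait=9 total=21
k=3 load=t3/7c comp=t2/7c wait=7 total=28
k=4 load=t4/3c comp=t3/8c wait=8 total=36
k=5 load=t5/9c comp=t4/2c wait=9 total=45
k=6 load=- comp=t5/5c wait=5 total=50

end_cycle[6] = 50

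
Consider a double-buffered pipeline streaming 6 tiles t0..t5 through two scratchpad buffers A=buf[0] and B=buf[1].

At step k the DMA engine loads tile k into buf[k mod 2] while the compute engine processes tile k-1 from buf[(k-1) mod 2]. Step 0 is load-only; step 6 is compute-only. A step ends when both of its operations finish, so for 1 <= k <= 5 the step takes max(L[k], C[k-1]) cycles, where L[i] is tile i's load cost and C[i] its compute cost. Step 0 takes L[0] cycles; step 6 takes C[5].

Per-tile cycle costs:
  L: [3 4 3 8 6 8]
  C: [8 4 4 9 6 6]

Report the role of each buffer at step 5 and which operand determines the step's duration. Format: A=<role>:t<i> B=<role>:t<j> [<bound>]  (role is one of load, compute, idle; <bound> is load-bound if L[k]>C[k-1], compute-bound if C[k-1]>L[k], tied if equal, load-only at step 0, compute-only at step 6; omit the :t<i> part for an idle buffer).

step 5: A=compute:t4 B=load:t5 [load-bound]

k=0 load=t0/3c comp=- wait=3 total=3
k=1 load=t1/4c comp=t0/8c wait=8 total=11
k=2 load=t2/3c comp=t1/4c wait=4 total=15
k=3 load=t3/8c comp=t2/4c wait=8 total=23
k=4 load=t4/6c comp=t3/9c wait=9 total=32
k=5 load=t5/8c comp=t4/6c wait=8 total=40
k=6 load=- comp=t5/6c wait=6 total=46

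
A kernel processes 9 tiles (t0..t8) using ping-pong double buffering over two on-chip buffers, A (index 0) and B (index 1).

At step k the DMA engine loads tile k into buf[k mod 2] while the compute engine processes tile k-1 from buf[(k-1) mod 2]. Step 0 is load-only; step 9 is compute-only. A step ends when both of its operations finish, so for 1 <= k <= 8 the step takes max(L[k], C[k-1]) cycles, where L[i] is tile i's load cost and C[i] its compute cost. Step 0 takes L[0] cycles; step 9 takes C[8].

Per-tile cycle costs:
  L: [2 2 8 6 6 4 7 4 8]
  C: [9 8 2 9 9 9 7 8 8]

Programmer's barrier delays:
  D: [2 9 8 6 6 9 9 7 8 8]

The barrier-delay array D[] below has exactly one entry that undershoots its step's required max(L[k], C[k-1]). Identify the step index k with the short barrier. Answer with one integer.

[0] required=L[0]=2=2 vs D=2 ok
[1] required=max(L[1]=2,C[0]=9)=9 vs D=9 ok
[2] required=max(L[2]=8,C[1]=8)=8 vs D=8 ok
[3] required=max(L[3]=6,C[2]=2)=6 vs D=6 ok
[4] required=max(L[4]=6,C[3]=9)=9 vs D=6 SHORT
[5] required=max(L[5]=4,C[4]=9)=9 vs D=9 ok
[6] required=max(L[6]=7,C[5]=9)=9 vs D=9 ok
[7] required=max(L[7]=4,C[6]=7)=7 vs D=7 ok
[8] required=max(L[8]=8,C[7]=8)=8 vs D=8 ok
[9] required=C[8]=8=8 vs D=8 ok

hazard at step 4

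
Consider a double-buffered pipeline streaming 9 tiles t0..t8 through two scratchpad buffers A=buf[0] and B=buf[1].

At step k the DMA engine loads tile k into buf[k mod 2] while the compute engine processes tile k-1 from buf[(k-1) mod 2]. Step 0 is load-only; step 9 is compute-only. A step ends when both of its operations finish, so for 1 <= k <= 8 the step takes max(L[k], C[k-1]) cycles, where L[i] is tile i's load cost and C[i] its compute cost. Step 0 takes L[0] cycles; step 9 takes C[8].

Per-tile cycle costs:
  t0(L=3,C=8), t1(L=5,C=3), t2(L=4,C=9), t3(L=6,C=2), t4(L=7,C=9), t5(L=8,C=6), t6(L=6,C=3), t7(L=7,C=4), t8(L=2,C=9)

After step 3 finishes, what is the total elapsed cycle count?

step 0: L[0]=3 → dur=3, Σ=3 | A=load:t0 B=idle [load-only]
step 1: L[1]=5 C[0]=8 → dur=8, Σ=11 | A=compute:t0 B=load:t1 [compute-bound]
step 2: L[2]=4 C[1]=3 → dur=4, Σ=15 | A=load:t2 B=compute:t1 [load-bound]
step 3: L[3]=6 C[2]=9 → dur=9, Σ=24 | A=compute:t2 B=load:t3 [compute-bound]
step 4: L[4]=7 C[3]=2 → dur=7, Σ=31 | A=load:t4 B=compute:t3 [load-bound]
step 5: L[5]=8 C[4]=9 → dur=9, Σ=40 | A=compute:t4 B=load:t5 [compute-bound]
step 6: L[6]=6 C[5]=6 → dur=6, Σ=46 | A=load:t6 B=compute:t5 [tied]
step 7: L[7]=7 C[6]=3 → dur=7, Σ=53 | A=compute:t6 B=load:t7 [load-bound]
step 8: L[8]=2 C[7]=4 → dur=4, Σ=57 | A=load:t8 B=compute:t7 [compute-bound]
step 9: C[8]=9 → dur=9, Σ=66 | A=compute:t8 B=idle [compute-only]

end_cycle[3] = 24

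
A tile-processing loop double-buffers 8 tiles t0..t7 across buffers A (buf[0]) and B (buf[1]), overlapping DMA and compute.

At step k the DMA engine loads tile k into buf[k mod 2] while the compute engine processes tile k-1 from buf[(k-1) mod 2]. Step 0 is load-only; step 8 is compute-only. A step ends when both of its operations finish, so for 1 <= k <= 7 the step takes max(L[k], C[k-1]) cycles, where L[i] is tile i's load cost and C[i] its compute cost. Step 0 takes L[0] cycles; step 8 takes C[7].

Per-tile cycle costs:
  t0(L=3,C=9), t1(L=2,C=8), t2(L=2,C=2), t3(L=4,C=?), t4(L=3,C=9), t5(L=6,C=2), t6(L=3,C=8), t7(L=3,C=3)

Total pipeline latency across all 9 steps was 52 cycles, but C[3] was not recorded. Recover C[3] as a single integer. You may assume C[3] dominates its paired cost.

C[3] = 5

step 0 | dur = L[0]=3 = 3
step 1 | dur = max(L[1]=2, C[0]=9) = 9
step 2 | dur = max(L[2]=2, C[1]=8) = 8
step 3 | dur = max(L[3]=4, C[2]=2) = 4
step 4 | dur = max(L[4]=3, C[3]=?) = C[3]  (unknown; binding)
step 5 | dur = max(L[5]=6, C[4]=9) = 9
step 6 | dur = max(L[6]=3, C[5]=2) = 3
step 7 | dur = max(L[7]=3, C[6]=8) = 8
step 8 | dur = C[7]=3 = 3
sum of known step durations = 47
dur[4] = total - known = 52 - 47 = 5
C[3] is the binding max in step 4, so C[3] = dur[4] = 5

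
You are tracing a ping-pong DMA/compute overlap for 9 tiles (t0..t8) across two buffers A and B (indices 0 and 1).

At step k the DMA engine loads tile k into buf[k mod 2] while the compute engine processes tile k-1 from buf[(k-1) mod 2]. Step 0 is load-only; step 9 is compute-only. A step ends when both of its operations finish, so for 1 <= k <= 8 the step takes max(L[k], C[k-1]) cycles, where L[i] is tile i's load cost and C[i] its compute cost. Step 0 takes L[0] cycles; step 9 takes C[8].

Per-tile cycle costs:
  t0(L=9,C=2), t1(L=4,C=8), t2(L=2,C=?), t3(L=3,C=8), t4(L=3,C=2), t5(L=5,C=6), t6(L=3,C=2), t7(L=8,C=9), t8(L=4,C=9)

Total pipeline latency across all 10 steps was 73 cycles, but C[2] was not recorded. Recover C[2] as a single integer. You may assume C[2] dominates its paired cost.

C[2] = 7

step 0: dur = L[0]=9 = 9
step 1: dur = max(L[1]=4, C[0]=2) = 4
step 2: dur = max(L[2]=2, C[1]=8) = 8
step 3: dur = max(L[3]=3, C[2]=?) = C[2]  (unknown; binding)
step 4: dur = max(L[4]=3, C[3]=8) = 8
step 5: dur = max(L[5]=5, C[4]=2) = 5
step 6: dur = max(L[6]=3, C[5]=6) = 6
step 7: dur = max(L[7]=8, C[6]=2) = 8
step 8: dur = max(L[8]=4, C[7]=9) = 9
step 9: dur = C[8]=9 = 9
sum of known step durations = 66
dur[3] = total - known = 73 - 66 = 7
C[2] is the binding max in step 3, so C[2] = dur[3] = 7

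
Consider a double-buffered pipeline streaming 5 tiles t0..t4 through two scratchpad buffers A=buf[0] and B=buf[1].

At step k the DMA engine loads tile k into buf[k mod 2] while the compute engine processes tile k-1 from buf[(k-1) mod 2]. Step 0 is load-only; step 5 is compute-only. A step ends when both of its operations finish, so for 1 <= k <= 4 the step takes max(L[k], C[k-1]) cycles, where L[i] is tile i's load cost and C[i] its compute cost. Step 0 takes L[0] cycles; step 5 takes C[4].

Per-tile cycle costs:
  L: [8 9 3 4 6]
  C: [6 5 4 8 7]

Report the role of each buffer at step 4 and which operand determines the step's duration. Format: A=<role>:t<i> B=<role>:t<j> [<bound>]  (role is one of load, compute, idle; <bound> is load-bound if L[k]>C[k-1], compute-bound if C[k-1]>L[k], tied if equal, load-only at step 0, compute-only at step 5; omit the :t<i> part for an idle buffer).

[0] DMA t0→A (8c) ∥ CU idle ⇒ 8c, clock 8
[1] DMA t1→B (9c) ∥ CU A:t0 (6c) ⇒ 9c, clock 17
[2] DMA t2→A (3c) ∥ CU B:t1 (5c) ⇒ 5c, clock 22
[3] DMA t3→B (4c) ∥ CU A:t2 (4c) ⇒ 4c, clock 26
[4] DMA t4→A (6c) ∥ CU B:t3 (8c) ⇒ 8c, clock 34
[5] DMA idle ∥ CU A:t4 (7c) ⇒ 7c, clock 41

step 4: A=load:t4 B=compute:t3 [compute-bound]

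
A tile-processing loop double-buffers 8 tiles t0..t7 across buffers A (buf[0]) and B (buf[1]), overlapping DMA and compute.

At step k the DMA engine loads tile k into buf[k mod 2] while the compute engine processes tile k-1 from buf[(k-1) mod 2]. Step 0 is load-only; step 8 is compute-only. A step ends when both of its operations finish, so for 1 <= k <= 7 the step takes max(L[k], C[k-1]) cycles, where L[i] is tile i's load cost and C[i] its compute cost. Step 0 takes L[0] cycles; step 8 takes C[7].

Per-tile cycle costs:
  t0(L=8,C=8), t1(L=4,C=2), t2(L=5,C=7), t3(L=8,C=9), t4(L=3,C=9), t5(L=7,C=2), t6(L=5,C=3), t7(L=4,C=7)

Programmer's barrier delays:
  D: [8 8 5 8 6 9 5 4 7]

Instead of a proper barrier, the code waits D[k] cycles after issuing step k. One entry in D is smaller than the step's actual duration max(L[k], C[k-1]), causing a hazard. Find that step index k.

hazard at step 4

step 0: need L[0]=8 = 8; D[0]=8 ok
step 1: need max(L[1]=4,C[0]=8) = 8; D[1]=8 ok
step 2: need max(L[2]=5,C[1]=2) = 5; D[2]=5 ok
step 3: need max(L[3]=8,C[2]=7) = 8; D[3]=8 ok
step 4: need max(L[4]=3,C[3]=9) = 9; D[4]=6 SHORT
step 5: need max(L[5]=7,C[4]=9) = 9; D[5]=9 ok
step 6: need max(L[6]=5,C[5]=2) = 5; D[6]=5 ok
step 7: need max(L[7]=4,C[6]=3) = 4; D[7]=4 ok
step 8: need C[7]=7 = 7; D[8]=7 ok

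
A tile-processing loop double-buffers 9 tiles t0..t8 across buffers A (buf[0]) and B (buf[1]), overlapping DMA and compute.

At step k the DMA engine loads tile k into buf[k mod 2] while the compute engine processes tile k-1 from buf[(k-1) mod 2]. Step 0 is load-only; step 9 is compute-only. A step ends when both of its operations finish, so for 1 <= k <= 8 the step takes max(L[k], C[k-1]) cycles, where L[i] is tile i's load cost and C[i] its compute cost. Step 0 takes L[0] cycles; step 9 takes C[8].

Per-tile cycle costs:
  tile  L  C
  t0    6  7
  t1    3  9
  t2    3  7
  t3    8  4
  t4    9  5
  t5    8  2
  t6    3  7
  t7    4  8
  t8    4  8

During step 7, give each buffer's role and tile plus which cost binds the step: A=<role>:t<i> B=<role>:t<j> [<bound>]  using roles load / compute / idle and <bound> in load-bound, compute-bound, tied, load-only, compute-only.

step 0: L[0]=6 → dur=6, Σ=6 | A=load:t0 B=idle [load-only]
step 1: L[1]=3 C[0]=7 → dur=7, Σ=13 | A=compute:t0 B=load:t1 [compute-bound]
step 2: L[2]=3 C[1]=9 → dur=9, Σ=22 | A=load:t2 B=compute:t1 [compute-bound]
step 3: L[3]=8 C[2]=7 → dur=8, Σ=30 | A=compute:t2 B=load:t3 [load-bound]
step 4: L[4]=9 C[3]=4 → dur=9, Σ=39 | A=load:t4 B=compute:t3 [load-bound]
step 5: L[5]=8 C[4]=5 → dur=8, Σ=47 | A=compute:t4 B=load:t5 [load-bound]
step 6: L[6]=3 C[5]=2 → dur=3, Σ=50 | A=load:t6 B=compute:t5 [load-bound]
step 7: L[7]=4 C[6]=7 → dur=7, Σ=57 | A=compute:t6 B=load:t7 [compute-bound]
step 8: L[8]=4 C[7]=8 → dur=8, Σ=65 | A=load:t8 B=compute:t7 [compute-bound]
step 9: C[8]=8 → dur=8, Σ=73 | A=compute:t8 B=idle [compute-only]

step 7: A=compute:t6 B=load:t7 [compute-bound]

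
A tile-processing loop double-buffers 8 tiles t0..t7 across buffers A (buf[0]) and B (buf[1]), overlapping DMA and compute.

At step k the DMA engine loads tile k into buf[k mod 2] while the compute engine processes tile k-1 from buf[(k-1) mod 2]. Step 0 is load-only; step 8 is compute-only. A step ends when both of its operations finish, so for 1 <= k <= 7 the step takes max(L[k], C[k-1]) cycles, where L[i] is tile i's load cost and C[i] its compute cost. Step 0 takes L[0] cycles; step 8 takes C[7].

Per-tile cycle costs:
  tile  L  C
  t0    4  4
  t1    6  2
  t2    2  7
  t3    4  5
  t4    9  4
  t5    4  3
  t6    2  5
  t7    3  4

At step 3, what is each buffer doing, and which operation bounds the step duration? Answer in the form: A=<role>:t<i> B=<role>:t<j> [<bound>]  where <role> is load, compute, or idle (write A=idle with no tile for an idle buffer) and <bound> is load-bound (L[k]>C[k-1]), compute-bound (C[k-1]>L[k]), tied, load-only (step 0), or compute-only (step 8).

k=0 load=t0/4c comp=- wait=4 total=4
k=1 load=t1/6c comp=t0/4c wait=6 total=10
k=2 load=t2/2c comp=t1/2c wait=2 total=12
k=3 load=t3/4c comp=t2/7c wait=7 total=19
k=4 load=t4/9c comp=t3/5c wait=9 total=28
k=5 load=t5/4c comp=t4/4c wait=4 total=32
k=6 load=t6/2c comp=t5/3c wait=3 total=35
k=7 load=t7/3c comp=t6/5c wait=5 total=40
k=8 load=- comp=t7/4c wait=4 total=44

step 3: A=compute:t2 B=load:t3 [compute-bound]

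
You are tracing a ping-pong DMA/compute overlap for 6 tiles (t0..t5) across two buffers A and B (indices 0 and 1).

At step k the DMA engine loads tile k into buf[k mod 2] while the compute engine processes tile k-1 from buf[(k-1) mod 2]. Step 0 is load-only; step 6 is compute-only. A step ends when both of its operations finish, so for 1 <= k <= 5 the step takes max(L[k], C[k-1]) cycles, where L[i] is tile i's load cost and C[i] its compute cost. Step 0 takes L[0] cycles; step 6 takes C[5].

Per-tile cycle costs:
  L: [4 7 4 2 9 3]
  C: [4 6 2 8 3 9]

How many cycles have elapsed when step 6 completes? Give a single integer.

end_cycle[6] = 40

[0] DMA t0→A (4c) ∥ CU idle ⇒ 4c, clock 4
[1] DMA t1→B (7c) ∥ CU A:t0 (4c) ⇒ 7c, clock 11
[2] DMA t2→A (4c) ∥ CU B:t1 (6c) ⇒ 6c, clock 17
[3] DMA t3→B (2c) ∥ CU A:t2 (2c) ⇒ 2c, clock 19
[4] DMA t4→A (9c) ∥ CU B:t3 (8c) ⇒ 9c, clock 28
[5] DMA t5→B (3c) ∥ CU A:t4 (3c) ⇒ 3c, clock 31
[6] DMA idle ∥ CU B:t5 (9c) ⇒ 9c, clock 40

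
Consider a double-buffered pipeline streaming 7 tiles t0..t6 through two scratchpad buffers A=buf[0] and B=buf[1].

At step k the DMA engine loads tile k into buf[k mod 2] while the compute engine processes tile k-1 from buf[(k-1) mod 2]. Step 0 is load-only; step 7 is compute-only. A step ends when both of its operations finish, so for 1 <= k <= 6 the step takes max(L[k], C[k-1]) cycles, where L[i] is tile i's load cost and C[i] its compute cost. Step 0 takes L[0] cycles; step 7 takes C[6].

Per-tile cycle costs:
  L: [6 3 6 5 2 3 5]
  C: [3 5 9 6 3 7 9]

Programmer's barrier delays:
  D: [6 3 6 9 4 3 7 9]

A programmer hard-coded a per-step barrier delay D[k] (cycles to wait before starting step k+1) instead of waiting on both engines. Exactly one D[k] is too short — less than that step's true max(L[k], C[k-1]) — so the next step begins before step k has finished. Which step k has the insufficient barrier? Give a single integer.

hazard at step 4

step 0: need L[0]=6 = 6; D[0]=6 ok
step 1: need max(L[1]=3,C[0]=3) = 3; D[1]=3 ok
step 2: need max(L[2]=6,C[1]=5) = 6; D[2]=6 ok
step 3: need max(L[3]=5,C[2]=9) = 9; D[3]=9 ok
step 4: need max(L[4]=2,C[3]=6) = 6; D[4]=4 SHORT
step 5: need max(L[5]=3,C[4]=3) = 3; D[5]=3 ok
step 6: need max(L[6]=5,C[5]=7) = 7; D[6]=7 ok
step 7: need C[6]=9 = 9; D[7]=9 ok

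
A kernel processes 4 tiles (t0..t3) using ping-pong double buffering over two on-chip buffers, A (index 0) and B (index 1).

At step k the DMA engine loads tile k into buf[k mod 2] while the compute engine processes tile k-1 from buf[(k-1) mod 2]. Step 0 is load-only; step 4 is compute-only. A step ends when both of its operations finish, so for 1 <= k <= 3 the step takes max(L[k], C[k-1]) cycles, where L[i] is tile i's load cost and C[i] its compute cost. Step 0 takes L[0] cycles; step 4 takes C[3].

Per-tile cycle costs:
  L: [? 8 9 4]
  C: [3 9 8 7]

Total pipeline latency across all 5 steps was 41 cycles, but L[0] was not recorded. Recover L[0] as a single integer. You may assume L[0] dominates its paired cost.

step 0: dur = L[0]=? = L[0]  (unknown; binding)
step 1: dur = max(L[1]=8, C[0]=3) = 8
step 2: dur = max(L[2]=9, C[1]=9) = 9
step 3: dur = max(L[3]=4, C[2]=8) = 8
step 4: dur = C[3]=7 = 7
sum of known step durations = 32
dur[0] = total - known = 41 - 32 = 9
L[0] is the binding max in step 0, so L[0] = dur[0] = 9

L[0] = 9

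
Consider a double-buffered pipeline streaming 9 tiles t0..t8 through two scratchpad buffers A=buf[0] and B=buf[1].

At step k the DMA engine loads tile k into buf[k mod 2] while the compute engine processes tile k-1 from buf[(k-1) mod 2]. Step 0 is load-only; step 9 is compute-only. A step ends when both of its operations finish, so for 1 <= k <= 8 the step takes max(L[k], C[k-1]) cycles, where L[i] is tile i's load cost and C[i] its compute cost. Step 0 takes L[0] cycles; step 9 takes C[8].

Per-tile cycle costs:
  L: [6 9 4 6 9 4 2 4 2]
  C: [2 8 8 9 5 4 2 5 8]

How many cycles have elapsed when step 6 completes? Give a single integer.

end_cycle[6] = 49

  0. 6=6c; end=6; A:t0 B:-
  1. max(9,2)=9c; end=15; A:t0 B:t1
  2. max(4,8)=8c; end=23; A:t2 B:t1
  3. max(6,8)=8c; end=31; A:t2 B:t3
  4. max(9,9)=9c; end=40; A:t4 B:t3
  5. max(4,5)=5c; end=45; A:t4 B:t5
  6. max(2,4)=4c; end=49; A:t6 B:t5
  7. max(4,2)=4c; end=53; A:t6 B:t7
  8. max(2,5)=5c; end=58; A:t8 B:t7
  9. 8=8c; end=66; A:t8 B:t7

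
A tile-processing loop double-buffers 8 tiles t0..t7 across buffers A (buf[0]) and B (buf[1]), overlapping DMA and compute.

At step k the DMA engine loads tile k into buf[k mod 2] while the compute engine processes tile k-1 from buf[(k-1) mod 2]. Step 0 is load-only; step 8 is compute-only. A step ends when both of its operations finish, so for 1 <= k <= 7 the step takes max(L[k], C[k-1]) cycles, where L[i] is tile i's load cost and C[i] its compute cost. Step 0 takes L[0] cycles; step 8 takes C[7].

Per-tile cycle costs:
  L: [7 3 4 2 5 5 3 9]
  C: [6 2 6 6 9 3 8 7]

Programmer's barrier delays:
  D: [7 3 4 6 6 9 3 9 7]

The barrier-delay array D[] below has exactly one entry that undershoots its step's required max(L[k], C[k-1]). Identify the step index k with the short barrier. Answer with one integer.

[0] required=L[0]=7=7 vs D=7 ok
[1] required=max(L[1]=3,C[0]=6)=6 vs D=3 SHORT
[2] required=max(L[2]=4,C[1]=2)=4 vs D=4 ok
[3] required=max(L[3]=2,C[2]=6)=6 vs D=6 ok
[4] required=max(L[4]=5,C[3]=6)=6 vs D=6 ok
[5] required=max(L[5]=5,C[4]=9)=9 vs D=9 ok
[6] required=max(L[6]=3,C[5]=3)=3 vs D=3 ok
[7] required=max(L[7]=9,C[6]=8)=9 vs D=9 ok
[8] required=C[7]=7=7 vs D=7 ok

hazard at step 1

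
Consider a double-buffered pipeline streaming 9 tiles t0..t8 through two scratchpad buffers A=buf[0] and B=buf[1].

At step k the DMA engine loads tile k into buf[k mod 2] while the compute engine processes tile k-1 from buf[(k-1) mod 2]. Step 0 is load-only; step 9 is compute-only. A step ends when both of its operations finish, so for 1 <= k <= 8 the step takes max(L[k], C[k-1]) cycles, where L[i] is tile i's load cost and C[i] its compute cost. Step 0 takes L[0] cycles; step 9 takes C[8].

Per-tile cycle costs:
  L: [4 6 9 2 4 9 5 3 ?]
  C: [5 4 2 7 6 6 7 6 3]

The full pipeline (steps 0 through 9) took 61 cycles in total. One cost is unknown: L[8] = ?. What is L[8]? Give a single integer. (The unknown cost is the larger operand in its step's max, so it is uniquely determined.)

L[8] = 8

step 0 | dur = L[0]=4 = 4
step 1 | dur = max(L[1]=6, C[0]=5) = 6
step 2 | dur = max(L[2]=9, C[1]=4) = 9
step 3 | dur = max(L[3]=2, C[2]=2) = 2
step 4 | dur = max(L[4]=4, C[3]=7) = 7
step 5 | dur = max(L[5]=9, C[4]=6) = 9
step 6 | dur = max(L[6]=5, C[5]=6) = 6
step 7 | dur = max(L[7]=3, C[6]=7) = 7
step 8 | dur = max(L[8]=?, C[7]=6) = L[8]  (unknown; binding)
step 9 | dur = C[8]=3 = 3
sum of known step durations = 53
dur[8] = total - known = 61 - 53 = 8
L[8] is the binding max in step 8, so L[8] = dur[8] = 8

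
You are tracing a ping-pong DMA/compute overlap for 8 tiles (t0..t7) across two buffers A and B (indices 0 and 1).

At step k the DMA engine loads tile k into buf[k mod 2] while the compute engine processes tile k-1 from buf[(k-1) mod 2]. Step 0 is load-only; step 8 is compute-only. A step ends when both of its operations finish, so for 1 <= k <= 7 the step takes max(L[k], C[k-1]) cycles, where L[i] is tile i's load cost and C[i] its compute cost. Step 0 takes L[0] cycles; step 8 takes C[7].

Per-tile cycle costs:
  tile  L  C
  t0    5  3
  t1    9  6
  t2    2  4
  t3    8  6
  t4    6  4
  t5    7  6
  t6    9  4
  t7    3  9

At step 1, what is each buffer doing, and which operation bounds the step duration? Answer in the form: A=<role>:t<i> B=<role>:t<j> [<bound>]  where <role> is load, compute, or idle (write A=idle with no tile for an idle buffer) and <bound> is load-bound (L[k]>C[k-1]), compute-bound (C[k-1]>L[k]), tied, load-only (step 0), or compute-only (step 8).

step 1: A=compute:t0 B=load:t1 [load-bound]

[0] DMA t0→A (5c) ∥ CU idle ⇒ 5c, clock 5
[1] DMA t1→B (9c) ∥ CU A:t0 (3c) ⇒ 9c, clock 14
[2] DMA t2→A (2c) ∥ CU B:t1 (6c) ⇒ 6c, clock 20
[3] DMA t3→B (8c) ∥ CU A:t2 (4c) ⇒ 8c, clock 28
[4] DMA t4→A (6c) ∥ CU B:t3 (6c) ⇒ 6c, clock 34
[5] DMA t5→B (7c) ∥ CU A:t4 (4c) ⇒ 7c, clock 41
[6] DMA t6→A (9c) ∥ CU B:t5 (6c) ⇒ 9c, clock 50
[7] DMA t7→B (3c) ∥ CU A:t6 (4c) ⇒ 4c, clock 54
[8] DMA idle ∥ CU B:t7 (9c) ⇒ 9c, clock 63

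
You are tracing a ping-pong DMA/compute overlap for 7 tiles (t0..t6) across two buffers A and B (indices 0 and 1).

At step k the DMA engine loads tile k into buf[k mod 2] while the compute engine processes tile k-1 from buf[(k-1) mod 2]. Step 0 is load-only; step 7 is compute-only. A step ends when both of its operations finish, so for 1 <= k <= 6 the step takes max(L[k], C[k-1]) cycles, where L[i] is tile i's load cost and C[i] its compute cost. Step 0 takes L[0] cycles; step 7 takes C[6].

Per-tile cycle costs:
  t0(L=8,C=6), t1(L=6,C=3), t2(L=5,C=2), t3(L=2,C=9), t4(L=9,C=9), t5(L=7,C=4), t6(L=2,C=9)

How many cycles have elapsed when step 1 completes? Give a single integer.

end_cycle[1] = 14

[0] DMA t0→A (8c) ∥ CU idle ⇒ 8c, clock 8
[1] DMA t1→B (6c) ∥ CU A:t0 (6c) ⇒ 6c, clock 14
[2] DMA t2→A (5c) ∥ CU B:t1 (3c) ⇒ 5c, clock 19
[3] DMA t3→B (2c) ∥ CU A:t2 (2c) ⇒ 2c, clock 21
[4] DMA t4→A (9c) ∥ CU B:t3 (9c) ⇒ 9c, clock 30
[5] DMA t5→B (7c) ∥ CU A:t4 (9c) ⇒ 9c, clock 39
[6] DMA t6→A (2c) ∥ CU B:t5 (4c) ⇒ 4c, clock 43
[7] DMA idle ∥ CU A:t6 (9c) ⇒ 9c, clock 52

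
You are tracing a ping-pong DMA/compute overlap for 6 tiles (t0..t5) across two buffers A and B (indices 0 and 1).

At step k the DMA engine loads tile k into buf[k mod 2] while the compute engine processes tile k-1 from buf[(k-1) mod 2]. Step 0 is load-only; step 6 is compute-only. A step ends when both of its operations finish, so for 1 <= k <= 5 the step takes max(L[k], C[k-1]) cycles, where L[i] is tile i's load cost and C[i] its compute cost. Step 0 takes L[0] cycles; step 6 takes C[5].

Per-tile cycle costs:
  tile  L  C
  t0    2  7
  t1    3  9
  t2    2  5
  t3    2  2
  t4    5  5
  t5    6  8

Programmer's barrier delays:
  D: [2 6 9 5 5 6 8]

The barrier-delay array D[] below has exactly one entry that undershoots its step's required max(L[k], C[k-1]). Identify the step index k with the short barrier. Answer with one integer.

hazard at step 1

k=0 barrier L[0]=2→2c, D[0]=2 ok
k=1 barrier max(L[1]=3,C[0]=7)→7c, D[1]=6 SHORT
k=2 barrier max(L[2]=2,C[1]=9)→9c, D[2]=9 ok
k=3 barrier max(L[3]=2,C[2]=5)→5c, D[3]=5 ok
k=4 barrier max(L[4]=5,C[3]=2)→5c, D[4]=5 ok
k=5 barrier max(L[5]=6,C[4]=5)→6c, D[5]=6 ok
k=6 barrier C[5]=8→8c, D[6]=8 ok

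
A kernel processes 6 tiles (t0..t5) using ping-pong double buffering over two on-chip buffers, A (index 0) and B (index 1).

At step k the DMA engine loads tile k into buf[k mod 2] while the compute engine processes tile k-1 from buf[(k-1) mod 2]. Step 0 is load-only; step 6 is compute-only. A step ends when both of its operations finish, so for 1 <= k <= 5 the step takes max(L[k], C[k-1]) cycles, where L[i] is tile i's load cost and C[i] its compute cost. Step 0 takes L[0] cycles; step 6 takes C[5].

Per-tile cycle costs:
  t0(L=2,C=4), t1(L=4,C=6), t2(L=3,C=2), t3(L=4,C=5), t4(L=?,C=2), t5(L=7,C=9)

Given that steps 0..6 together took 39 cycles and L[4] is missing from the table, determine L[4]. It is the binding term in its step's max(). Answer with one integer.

L[4] = 7

step 0: dur = L[0]=2 = 2
step 1: dur = max(L[1]=4, C[0]=4) = 4
step 2: dur = max(L[2]=3, C[1]=6) = 6
step 3: dur = max(L[3]=4, C[2]=2) = 4
step 4: dur = max(L[4]=?, C[3]=5) = L[4]  (unknown; binding)
step 5: dur = max(L[5]=7, C[4]=2) = 7
step 6: dur = C[5]=9 = 9
sum of known step durations = 32
dur[4] = total - known = 39 - 32 = 7
L[4] is the binding max in step 4, so L[4] = dur[4] = 7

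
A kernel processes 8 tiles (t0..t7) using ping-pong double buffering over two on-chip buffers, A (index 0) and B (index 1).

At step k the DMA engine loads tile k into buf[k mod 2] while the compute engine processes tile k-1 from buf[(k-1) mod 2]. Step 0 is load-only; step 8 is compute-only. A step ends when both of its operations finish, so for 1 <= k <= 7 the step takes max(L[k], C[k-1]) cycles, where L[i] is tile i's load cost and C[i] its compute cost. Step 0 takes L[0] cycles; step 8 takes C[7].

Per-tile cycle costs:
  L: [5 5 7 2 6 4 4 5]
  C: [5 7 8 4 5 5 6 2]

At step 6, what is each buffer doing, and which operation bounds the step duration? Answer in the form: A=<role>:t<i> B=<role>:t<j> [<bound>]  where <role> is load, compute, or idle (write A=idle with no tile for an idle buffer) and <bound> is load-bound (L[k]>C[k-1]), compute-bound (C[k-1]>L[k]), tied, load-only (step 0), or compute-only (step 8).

k=0 load=t0/5c comp=- wait=5 total=5
k=1 load=t1/5c comp=t0/5c wait=5 total=10
k=2 load=t2/7c comp=t1/7c wait=7 total=17
k=3 load=t3/2c comp=t2/8c wait=8 total=25
k=4 load=t4/6c comp=t3/4c wait=6 total=31
k=5 load=t5/4c comp=t4/5c wait=5 total=36
k=6 load=t6/4c comp=t5/5c wait=5 total=41
k=7 load=t7/5c comp=t6/6c wait=6 total=47
k=8 load=- comp=t7/2c wait=2 total=49

step 6: A=load:t6 B=compute:t5 [compute-bound]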